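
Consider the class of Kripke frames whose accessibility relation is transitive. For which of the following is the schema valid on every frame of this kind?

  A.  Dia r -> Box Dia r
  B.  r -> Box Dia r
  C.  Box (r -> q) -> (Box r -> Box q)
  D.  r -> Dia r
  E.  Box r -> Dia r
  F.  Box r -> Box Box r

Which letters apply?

(A) Dia r -> Box Dia r (axiom 5) characterises the euclidean frames. Such an R need not be euclidean — not valid.
(B) axiom B: valid iff R is symmetric. Such an R need not be symmetric — not valid.
(C) Box (r -> q) -> (Box r -> Box q) is the K axiom; it holds on all frames — valid.
(D) r -> Dia r is the dual of axiom T, which corresponds to reflexivity. Such an R need not be reflexive — not valid.
(E) Box r -> Dia r is axiom D, which corresponds to seriality. Such an R need not be serial — not valid.
(F) Box r -> Box Box r is axiom 4, which corresponds to transitivity. Every such R is transitive — valid.

C, F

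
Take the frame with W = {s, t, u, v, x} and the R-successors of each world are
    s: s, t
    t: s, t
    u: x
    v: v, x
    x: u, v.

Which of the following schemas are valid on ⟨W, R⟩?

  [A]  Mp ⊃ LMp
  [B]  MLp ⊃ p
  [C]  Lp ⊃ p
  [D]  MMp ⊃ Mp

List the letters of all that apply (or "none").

R is not reflexive: not u R u.
R is symmetric: every R-edge is matched by its reverse.
R is not transitive: u R x and x R u but not u R u.
R is not euclidean: x R u and x R v but not u R v.
(A) Mp ⊃ LMp is axiom 5, which corresponds to the euclidean property. R is not euclidean — not valid.
(B) MLp ⊃ p (the dual of axiom B) characterises the symmetric frames. R is symmetric — valid.
(C) Lp ⊃ p is axiom T, which corresponds to reflexivity. R is not reflexive — not valid.
(D) MMp ⊃ Mp is the dual of axiom 4, which corresponds to transitivity. R is not transitive — not valid.

B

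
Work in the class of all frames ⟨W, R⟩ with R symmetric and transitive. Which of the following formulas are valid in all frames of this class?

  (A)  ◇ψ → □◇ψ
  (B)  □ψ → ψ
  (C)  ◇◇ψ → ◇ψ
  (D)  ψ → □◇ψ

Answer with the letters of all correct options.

A, C, D

A symmetric transitive relation is euclidean (uRv and uRw give vRu by symmetry, then vRw by transitivity).
(A) ◇ψ → □◇ψ is axiom 5; it is valid on a frame exactly when R is euclidean. Every such R is euclidean, so valid.
(B) □ψ → ψ (axiom T) characterises the reflexive frames. Such an R need not be reflexive — not valid.
(C) ◇◇ψ → ◇ψ is the dual of axiom 4; it is valid on a frame exactly when R is transitive. Every such R is transitive, so valid.
(D) axiom B: valid iff R is symmetric. Every such R is symmetric — valid.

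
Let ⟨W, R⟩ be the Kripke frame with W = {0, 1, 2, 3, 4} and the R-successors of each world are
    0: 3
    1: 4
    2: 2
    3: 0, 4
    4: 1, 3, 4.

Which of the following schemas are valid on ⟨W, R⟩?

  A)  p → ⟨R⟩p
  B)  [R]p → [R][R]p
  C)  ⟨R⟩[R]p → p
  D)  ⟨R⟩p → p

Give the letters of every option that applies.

R is not reflexive: not 0 R 0.
R is symmetric: every R-edge is matched by its reverse.
R is not transitive: 0 R 3 and 3 R 0 but not 0 R 0.
R is not a subset of the identity: 0 R 3 with 0 ≠ 3.
(A) the dual of axiom T: valid iff R is reflexive. R is not reflexive — not valid.
(B) [R]p → [R][R]p (axiom 4) characterises the transitive frames. R is not transitive — not valid.
(C) ⟨R⟩[R]p → p is the dual of axiom B, which corresponds to symmetry. R is symmetric — valid.
(D) ⟨R⟩p → p is valid only on frames where every R-edge is a self-loop. Here R ⊄ identity — not valid.

C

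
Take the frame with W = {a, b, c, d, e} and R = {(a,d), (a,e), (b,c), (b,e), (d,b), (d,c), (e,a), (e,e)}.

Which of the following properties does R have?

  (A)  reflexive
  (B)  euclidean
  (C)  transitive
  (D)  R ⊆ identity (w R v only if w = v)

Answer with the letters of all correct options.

none

(A) not reflexive: not a R a.
(B) not euclidean: a R d and a R e but not d R e.
(C) not transitive: a R d and d R b but not a R b.
(D) not ⊆ identity: a R d with a ≠ d.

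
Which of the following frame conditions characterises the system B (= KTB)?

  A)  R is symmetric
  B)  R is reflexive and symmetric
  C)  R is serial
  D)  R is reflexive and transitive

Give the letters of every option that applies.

B

(A) this class determines KB, not B (= KTB).
(B) B (= KTB) is sound and complete for exactly this class.
(C) this class determines D, not B (= KTB).
(D) this class determines S4, not B (= KTB).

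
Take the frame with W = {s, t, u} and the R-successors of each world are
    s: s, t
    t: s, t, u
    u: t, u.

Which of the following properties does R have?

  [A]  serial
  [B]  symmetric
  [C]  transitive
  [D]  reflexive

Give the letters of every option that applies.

A, B, D

(A) serial: every world has an R-successor.
(B) symmetric: every R-edge is matched by its reverse.
(C) not transitive: s R t and t R u but not s R u.
(D) reflexive: each world relates to itself.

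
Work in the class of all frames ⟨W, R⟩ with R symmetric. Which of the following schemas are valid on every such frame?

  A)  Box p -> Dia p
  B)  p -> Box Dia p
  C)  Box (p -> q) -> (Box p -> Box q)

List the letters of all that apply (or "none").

(A) Box p -> Dia p is axiom D; it is valid on a frame exactly when R is serial. Such an R need not be serial, so not valid.
(B) p -> Box Dia p is axiom B, which corresponds to symmetry. Every such R is symmetric — valid.
(C) Box (p -> q) -> (Box p -> Box q) is axiom K, valid on every Kripke frame — valid.

B, C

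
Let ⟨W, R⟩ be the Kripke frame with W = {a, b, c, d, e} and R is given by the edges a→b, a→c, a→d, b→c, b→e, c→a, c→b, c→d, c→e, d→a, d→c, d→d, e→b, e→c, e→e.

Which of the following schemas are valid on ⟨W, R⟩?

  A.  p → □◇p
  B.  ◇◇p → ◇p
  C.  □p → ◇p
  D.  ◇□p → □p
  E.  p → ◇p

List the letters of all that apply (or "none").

R is not reflexive: not a R a.
R is not symmetric: a R b but not b R a.
R is not transitive: a R b and b R e but not a R e.
R is not euclidean: a R b and a R d but not b R d.
R is serial: every world has an R-successor.
(A) p → □◇p is axiom B, which corresponds to symmetry. R is not symmetric — not valid.
(B) the dual of axiom 4: valid iff R is transitive. R is not transitive — not valid.
(C) axiom D: valid iff R is serial. R is serial — valid.
(D) ◇□p → □p (the dual of axiom 5) characterises the euclidean frames. R is not euclidean — not valid.
(E) p → ◇p is the dual of axiom T, which corresponds to reflexivity. R is not reflexive — not valid.

C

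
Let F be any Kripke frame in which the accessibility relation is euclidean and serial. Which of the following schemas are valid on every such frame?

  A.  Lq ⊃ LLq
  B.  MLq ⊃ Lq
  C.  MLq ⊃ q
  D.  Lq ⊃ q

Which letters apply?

(A) Lq ⊃ LLq (axiom 4) characterises the transitive frames. Such an R need not be transitive — not valid.
(B) MLq ⊃ Lq is the dual of axiom 5; it is valid on a frame exactly when R is euclidean. Every such R is euclidean, so valid.
(C) MLq ⊃ q is the dual of axiom B, which corresponds to symmetry. Such an R need not be symmetric — not valid.
(D) Lq ⊃ q is axiom T, which corresponds to reflexivity. Such an R need not be reflexive — not valid.

B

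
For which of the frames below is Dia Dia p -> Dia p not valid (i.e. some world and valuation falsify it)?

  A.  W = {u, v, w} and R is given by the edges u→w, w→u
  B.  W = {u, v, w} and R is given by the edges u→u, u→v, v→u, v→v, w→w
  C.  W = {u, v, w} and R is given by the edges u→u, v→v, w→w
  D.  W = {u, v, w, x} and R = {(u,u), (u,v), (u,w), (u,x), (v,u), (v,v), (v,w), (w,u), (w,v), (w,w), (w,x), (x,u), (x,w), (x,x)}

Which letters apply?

A, D

The schema Dia Dia p -> Dia p is the dual of axiom 4; it is valid on a frame iff R is transitive.
(A) R is not transitive (u R w and w R u but not u R u), so the schema fails here.
(B) R is transitive (R is closed under composition), so the schema is valid here.
(C) R is transitive (R is closed under composition), so the schema is valid here.
(D) R is not transitive (v R u and u R x but not v R x), so the schema fails here.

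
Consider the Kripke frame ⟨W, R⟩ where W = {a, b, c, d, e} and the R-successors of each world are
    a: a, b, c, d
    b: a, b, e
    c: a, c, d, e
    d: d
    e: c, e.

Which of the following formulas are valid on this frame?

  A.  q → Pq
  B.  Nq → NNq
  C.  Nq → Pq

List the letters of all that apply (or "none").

R is reflexive: each world relates to itself.
R is not transitive: a R b and b R e but not a R e.
R is serial: every world has an R-successor.
(A) q → Pq (the dual of axiom T) characterises the reflexive frames. R is reflexive — valid.
(B) Nq → NNq (axiom 4) characterises the transitive frames. R is not transitive — not valid.
(C) Nq → Pq is axiom D; it is valid on a frame exactly when R is serial. R is serial, so valid.

A, C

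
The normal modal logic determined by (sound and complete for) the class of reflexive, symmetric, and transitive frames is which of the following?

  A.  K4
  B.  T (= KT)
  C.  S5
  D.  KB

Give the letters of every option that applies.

(A) K4 is determined by the class of transitive frames.
(B) T (= KT) is determined by the class of reflexive frames.
(C) S5 is determined by exactly this class.
(D) KB is determined by the class of symmetric frames.

C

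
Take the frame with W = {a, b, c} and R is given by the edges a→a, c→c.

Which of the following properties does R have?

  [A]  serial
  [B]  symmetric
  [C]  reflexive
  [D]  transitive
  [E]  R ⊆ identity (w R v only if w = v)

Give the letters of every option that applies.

(A) not serial: b has no R-successor.
(B) symmetric: every R-edge is matched by its reverse.
(C) not reflexive: not b R b.
(D) transitive: R is closed under composition.
(E) ⊆ identity: every R-edge is a self-loop.

B, D, E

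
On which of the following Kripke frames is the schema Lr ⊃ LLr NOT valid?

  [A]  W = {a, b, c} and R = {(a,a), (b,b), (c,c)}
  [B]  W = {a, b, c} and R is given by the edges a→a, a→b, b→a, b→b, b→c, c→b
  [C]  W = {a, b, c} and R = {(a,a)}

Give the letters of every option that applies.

The schema Lr ⊃ LLr is axiom 4; it is valid on a frame iff R is transitive.
(A) R is transitive (R is closed under composition), so the schema is valid here.
(B) R is not transitive (a R b and b R c but not a R c), so the schema fails here.
(C) R is transitive (R is closed under composition), so the schema is valid here.

B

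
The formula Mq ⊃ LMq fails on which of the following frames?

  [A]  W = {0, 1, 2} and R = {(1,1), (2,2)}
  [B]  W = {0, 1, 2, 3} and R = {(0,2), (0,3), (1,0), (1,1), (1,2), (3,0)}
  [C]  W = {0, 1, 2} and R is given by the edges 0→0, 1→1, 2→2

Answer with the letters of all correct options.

B

The schema Mq ⊃ LMq is axiom 5; it is valid on a frame iff R is euclidean.
(A) R is euclidean (any two R-successors of the same world are R-related), so the schema is valid here.
(B) R is not euclidean (0 R 2 and 0 R 3 but not 2 R 3), so the schema fails here.
(C) R is euclidean (any two R-successors of the same world are R-related), so the schema is valid here.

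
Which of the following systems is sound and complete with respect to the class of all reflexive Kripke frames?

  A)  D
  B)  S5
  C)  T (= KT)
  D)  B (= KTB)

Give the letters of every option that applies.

(A) D is determined by the class of serial frames.
(B) S5 is determined by the class of reflexive, symmetric, and transitive frames.
(C) T (= KT) is determined by exactly this class.
(D) B (= KTB) is determined by the class of reflexive and symmetric frames.

C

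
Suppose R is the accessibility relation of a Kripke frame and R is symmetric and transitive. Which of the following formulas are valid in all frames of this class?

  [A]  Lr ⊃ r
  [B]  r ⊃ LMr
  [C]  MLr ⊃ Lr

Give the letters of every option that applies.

A symmetric transitive relation is euclidean (uRv and uRw give vRu by symmetry, then vRw by transitivity).
(A) axiom T: valid iff R is reflexive. Such an R need not be reflexive — not valid.
(B) r ⊃ LMr is axiom B, which corresponds to symmetry. Every such R is symmetric — valid.
(C) MLr ⊃ Lr is the dual of axiom 5; it is valid on a frame exactly when R is euclidean. Every such R is euclidean, so valid.

B, C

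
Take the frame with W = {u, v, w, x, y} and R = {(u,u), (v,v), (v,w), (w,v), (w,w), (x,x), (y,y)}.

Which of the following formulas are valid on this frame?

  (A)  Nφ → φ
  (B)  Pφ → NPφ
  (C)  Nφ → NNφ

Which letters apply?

A, B, C

R is reflexive: each world relates to itself.
R is transitive: R is closed under composition.
R is euclidean: any two R-successors of the same world are R-related.
(A) Nφ → φ is axiom T; it is valid on a frame exactly when R is reflexive. R is reflexive, so valid.
(B) Pφ → NPφ is axiom 5; it is valid on a frame exactly when R is euclidean. R is euclidean, so valid.
(C) Nφ → NNφ is axiom 4; it is valid on a frame exactly when R is transitive. R is transitive, so valid.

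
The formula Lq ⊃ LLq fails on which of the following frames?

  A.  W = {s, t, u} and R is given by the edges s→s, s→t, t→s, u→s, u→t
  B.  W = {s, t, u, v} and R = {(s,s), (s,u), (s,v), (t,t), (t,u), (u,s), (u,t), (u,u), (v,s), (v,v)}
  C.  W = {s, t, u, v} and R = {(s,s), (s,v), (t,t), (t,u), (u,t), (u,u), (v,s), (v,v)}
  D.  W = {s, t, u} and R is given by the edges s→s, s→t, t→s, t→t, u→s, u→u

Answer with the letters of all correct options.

The schema Lq ⊃ LLq is axiom 4; it is valid on a frame iff R is transitive.
(A) R is not transitive (t R s and s R t but not t R t), so the schema fails here.
(B) R is not transitive (s R u and u R t but not s R t), so the schema fails here.
(C) R is transitive (R is closed under composition), so the schema is valid here.
(D) R is not transitive (u R s and s R t but not u R t), so the schema fails here.

A, B, D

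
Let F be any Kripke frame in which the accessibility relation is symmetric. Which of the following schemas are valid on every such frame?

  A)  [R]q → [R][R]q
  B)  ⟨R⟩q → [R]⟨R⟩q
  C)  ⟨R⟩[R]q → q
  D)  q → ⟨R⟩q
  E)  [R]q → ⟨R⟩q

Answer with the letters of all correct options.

C

(A) axiom 4: valid iff R is transitive. Such an R need not be transitive — not valid.
(B) ⟨R⟩q → [R]⟨R⟩q is axiom 5; it is valid on a frame exactly when R is euclidean. Such an R need not be euclidean, so not valid.
(C) ⟨R⟩[R]q → q is the dual of axiom B; it is valid on a frame exactly when R is symmetric. Every such R is symmetric, so valid.
(D) q → ⟨R⟩q is the dual of axiom T, which corresponds to reflexivity. Such an R need not be reflexive — not valid.
(E) axiom D: valid iff R is serial. Such an R need not be serial — not valid.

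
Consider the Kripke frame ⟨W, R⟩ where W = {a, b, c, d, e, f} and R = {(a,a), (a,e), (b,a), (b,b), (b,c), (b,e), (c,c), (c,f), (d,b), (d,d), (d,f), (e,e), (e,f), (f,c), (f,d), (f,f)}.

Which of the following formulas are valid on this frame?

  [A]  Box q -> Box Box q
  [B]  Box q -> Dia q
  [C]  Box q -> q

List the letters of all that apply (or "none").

B, C

R is reflexive: each world relates to itself.
R is not transitive: a R e and e R f but not a R f.
R is serial: every world has an R-successor.
(A) Box q -> Box Box q (axiom 4) characterises the transitive frames. R is not transitive — not valid.
(B) Box q -> Dia q is axiom D, which corresponds to seriality. R is serial — valid.
(C) Box q -> q is axiom T, which corresponds to reflexivity. R is reflexive — valid.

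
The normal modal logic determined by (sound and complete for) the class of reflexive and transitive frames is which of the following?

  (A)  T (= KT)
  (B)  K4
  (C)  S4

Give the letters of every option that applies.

(A) T (= KT) is determined by the class of reflexive frames.
(B) K4 is determined by the class of transitive frames.
(C) S4 is determined by exactly this class.

C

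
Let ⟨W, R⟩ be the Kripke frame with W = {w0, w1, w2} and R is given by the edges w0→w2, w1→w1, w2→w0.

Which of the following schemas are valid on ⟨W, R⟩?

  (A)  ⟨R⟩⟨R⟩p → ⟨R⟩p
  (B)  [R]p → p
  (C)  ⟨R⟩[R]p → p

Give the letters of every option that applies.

C

R is not reflexive: not w0 R w0.
R is symmetric: every R-edge is matched by its reverse.
R is not transitive: w0 R w2 and w2 R w0 but not w0 R w0.
(A) ⟨R⟩⟨R⟩p → ⟨R⟩p (the dual of axiom 4) characterises the transitive frames. R is not transitive — not valid.
(B) [R]p → p is axiom T, which corresponds to reflexivity. R is not reflexive — not valid.
(C) ⟨R⟩[R]p → p (the dual of axiom B) characterises the symmetric frames. R is symmetric — valid.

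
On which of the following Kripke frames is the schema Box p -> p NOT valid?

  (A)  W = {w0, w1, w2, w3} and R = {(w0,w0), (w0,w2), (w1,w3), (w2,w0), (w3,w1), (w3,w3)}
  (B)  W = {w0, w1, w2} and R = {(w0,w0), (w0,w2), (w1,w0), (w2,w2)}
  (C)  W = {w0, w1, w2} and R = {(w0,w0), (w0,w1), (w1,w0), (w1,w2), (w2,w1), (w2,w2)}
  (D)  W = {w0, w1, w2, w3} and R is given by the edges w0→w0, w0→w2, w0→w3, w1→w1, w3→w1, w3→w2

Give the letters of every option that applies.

A, B, C, D

The schema Box p -> p is axiom T; it is valid on a frame iff R is reflexive.
(A) R is not reflexive (not w1 R w1), so the schema fails here.
(B) R is not reflexive (not w1 R w1), so the schema fails here.
(C) R is not reflexive (not w1 R w1), so the schema fails here.
(D) R is not reflexive (not w2 R w2), so the schema fails here.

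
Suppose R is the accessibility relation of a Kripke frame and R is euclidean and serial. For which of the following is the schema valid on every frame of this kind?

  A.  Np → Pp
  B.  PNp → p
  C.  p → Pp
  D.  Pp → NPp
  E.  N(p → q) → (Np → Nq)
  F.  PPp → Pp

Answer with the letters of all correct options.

(A) Np → Pp is axiom D; it is valid on a frame exactly when R is serial. Every such R is serial, so valid.
(B) PNp → p (the dual of axiom B) characterises the symmetric frames. Such an R need not be symmetric — not valid.
(C) p → Pp (the dual of axiom T) characterises the reflexive frames. Such an R need not be reflexive — not valid.
(D) axiom 5: valid iff R is euclidean. Every such R is euclidean — valid.
(E) this is just K, valid on every normal frame.
(F) PPp → Pp is the dual of axiom 4; it is valid on a frame exactly when R is transitive. Such an R need not be transitive, so not valid.

A, D, E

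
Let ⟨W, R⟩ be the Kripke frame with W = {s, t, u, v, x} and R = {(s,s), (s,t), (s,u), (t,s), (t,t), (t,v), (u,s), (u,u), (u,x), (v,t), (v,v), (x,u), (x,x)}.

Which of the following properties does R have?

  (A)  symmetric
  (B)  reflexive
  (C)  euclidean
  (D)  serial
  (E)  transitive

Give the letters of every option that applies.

(A) symmetric: every R-edge is matched by its reverse.
(B) reflexive: each world relates to itself.
(C) not euclidean: s R t and s R u but not t R u.
(D) serial: every world has an R-successor.
(E) not transitive: s R t and t R v but not s R v.

A, B, D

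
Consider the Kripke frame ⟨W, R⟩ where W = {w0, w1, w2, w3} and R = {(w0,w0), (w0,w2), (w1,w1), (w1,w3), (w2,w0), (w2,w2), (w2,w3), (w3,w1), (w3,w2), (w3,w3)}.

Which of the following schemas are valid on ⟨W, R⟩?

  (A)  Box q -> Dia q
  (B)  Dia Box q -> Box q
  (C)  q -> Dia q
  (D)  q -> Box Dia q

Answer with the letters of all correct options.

A, C, D

R is reflexive: each world relates to itself.
R is symmetric: every R-edge is matched by its reverse.
R is not euclidean: w2 R w0 and w2 R w3 but not w0 R w3.
R is serial: every world has an R-successor.
(A) Box q -> Dia q is axiom D; it is valid on a frame exactly when R is serial. R is serial, so valid.
(B) Dia Box q -> Box q is the dual of axiom 5, which corresponds to the euclidean property. R is not euclidean — not valid.
(C) q -> Dia q is the dual of axiom T; it is valid on a frame exactly when R is reflexive. R is reflexive, so valid.
(D) q -> Box Dia q is axiom B, which corresponds to symmetry. R is symmetric — valid.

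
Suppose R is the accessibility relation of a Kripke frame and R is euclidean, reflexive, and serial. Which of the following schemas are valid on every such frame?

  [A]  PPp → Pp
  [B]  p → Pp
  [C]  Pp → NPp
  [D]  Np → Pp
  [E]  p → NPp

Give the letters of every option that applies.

A, B, C, D, E

A relation that is euclidean, reflexive, and serial is also symmetric and transitive.
(A) PPp → Pp is the dual of axiom 4, which corresponds to transitivity. Every such R is transitive — valid.
(B) p → Pp is the dual of axiom T, which corresponds to reflexivity. Every such R is reflexive — valid.
(C) axiom 5: valid iff R is euclidean. Every such R is euclidean — valid.
(D) Np → Pp is axiom D, which corresponds to seriality. Every such R is serial — valid.
(E) p → NPp is axiom B, which corresponds to symmetry. Every such R is symmetric — valid.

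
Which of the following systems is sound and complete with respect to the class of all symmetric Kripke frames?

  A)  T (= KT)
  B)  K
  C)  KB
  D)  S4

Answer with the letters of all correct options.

C

(A) T (= KT) is determined by the class of reflexive frames.
(B) K is determined by the class of arbitrary frames.
(C) KB is determined by exactly this class.
(D) S4 is determined by the class of reflexive and transitive frames.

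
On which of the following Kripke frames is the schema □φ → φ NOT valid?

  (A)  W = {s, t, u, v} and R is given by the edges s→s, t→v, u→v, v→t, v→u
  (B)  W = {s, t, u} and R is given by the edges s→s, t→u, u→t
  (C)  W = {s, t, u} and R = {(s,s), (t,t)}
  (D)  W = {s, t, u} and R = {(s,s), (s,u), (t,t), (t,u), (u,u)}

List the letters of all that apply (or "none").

A, B, C

The schema □φ → φ is axiom T; it is valid on a frame iff R is reflexive.
(A) R is not reflexive (not t R t), so the schema fails here.
(B) R is not reflexive (not t R t), so the schema fails here.
(C) R is not reflexive (not u R u), so the schema fails here.
(D) R is reflexive (each world relates to itself), so the schema is valid here.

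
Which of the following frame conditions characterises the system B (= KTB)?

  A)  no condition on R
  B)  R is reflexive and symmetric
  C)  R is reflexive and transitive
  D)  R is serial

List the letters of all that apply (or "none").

B

(A) this class determines K, not B (= KTB).
(B) B (= KTB) is sound and complete for exactly this class.
(C) this class determines S4, not B (= KTB).
(D) this class determines D, not B (= KTB).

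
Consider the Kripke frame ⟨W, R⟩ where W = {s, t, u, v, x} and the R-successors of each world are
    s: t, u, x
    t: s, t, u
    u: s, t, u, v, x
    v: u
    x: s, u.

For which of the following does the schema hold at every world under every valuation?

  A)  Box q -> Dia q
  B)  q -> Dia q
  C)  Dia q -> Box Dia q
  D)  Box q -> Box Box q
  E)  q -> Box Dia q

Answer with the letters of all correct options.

A, E

R is not reflexive: not s R s.
R is symmetric: every R-edge is matched by its reverse.
R is not transitive: s R t and t R s but not s R s.
R is not euclidean: s R t and s R x but not t R x.
R is serial: every world has an R-successor.
(A) Box q -> Dia q (axiom D) characterises the serial frames. R is serial — valid.
(B) q -> Dia q is the dual of axiom T, which corresponds to reflexivity. R is not reflexive — not valid.
(C) Dia q -> Box Dia q is axiom 5; it is valid on a frame exactly when R is euclidean. R is not euclidean, so not valid.
(D) Box q -> Box Box q (axiom 4) characterises the transitive frames. R is not transitive — not valid.
(E) q -> Box Dia q is axiom B, which corresponds to symmetry. R is symmetric — valid.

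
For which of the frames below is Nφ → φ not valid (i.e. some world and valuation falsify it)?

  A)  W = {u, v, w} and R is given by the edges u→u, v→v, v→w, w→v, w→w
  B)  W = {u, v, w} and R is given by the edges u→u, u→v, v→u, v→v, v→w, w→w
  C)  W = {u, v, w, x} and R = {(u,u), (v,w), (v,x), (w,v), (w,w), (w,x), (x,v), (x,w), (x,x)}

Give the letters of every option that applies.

C

The schema Nφ → φ is axiom T; it is valid on a frame iff R is reflexive.
(A) R is reflexive (each world relates to itself), so the schema is valid here.
(B) R is reflexive (each world relates to itself), so the schema is valid here.
(C) R is not reflexive (not v R v), so the schema fails here.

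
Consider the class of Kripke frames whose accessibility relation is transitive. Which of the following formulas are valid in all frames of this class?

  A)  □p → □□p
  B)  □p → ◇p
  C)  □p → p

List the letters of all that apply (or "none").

A

(A) □p → □□p is axiom 4, which corresponds to transitivity. Every such R is transitive — valid.
(B) □p → ◇p (axiom D) characterises the serial frames. Such an R need not be serial — not valid.
(C) □p → p is axiom T, which corresponds to reflexivity. Such an R need not be reflexive — not valid.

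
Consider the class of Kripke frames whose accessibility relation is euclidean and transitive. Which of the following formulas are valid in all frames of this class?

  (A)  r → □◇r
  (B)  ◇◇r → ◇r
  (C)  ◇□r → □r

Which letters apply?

(A) r → □◇r is axiom B; it is valid on a frame exactly when R is symmetric. Such an R need not be symmetric, so not valid.
(B) the dual of axiom 4: valid iff R is transitive. Every such R is transitive — valid.
(C) ◇□r → □r is the dual of axiom 5, which corresponds to the euclidean property. Every such R is euclidean — valid.

B, C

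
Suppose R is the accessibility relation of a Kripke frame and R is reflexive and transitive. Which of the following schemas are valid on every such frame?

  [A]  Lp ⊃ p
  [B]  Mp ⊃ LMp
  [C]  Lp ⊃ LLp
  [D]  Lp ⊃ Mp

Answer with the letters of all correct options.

Reflexive relations are serial.
(A) Lp ⊃ p is axiom T; it is valid on a frame exactly when R is reflexive. Every such R is reflexive, so valid.
(B) Mp ⊃ LMp is axiom 5; it is valid on a frame exactly when R is euclidean. Such an R need not be euclidean, so not valid.
(C) Lp ⊃ LLp is axiom 4; it is valid on a frame exactly when R is transitive. Every such R is transitive, so valid.
(D) Lp ⊃ Mp is axiom D, which corresponds to seriality. Every such R is serial — valid.

A, C, D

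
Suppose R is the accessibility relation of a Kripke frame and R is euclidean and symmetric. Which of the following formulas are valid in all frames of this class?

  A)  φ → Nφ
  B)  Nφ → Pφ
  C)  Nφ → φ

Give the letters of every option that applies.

A symmetric euclidean relation is transitive (uRv and vRw give vRu by symmetry, then uRw by the euclidean condition, applied at v).
(A) φ → Nφ is valid only on frames where every R-edge is a self-loop. Such an R need not be a subset of the identity — not valid.
(B) Nφ → Pφ is axiom D; it is valid on a frame exactly when R is serial. Such an R need not be serial, so not valid.
(C) Nφ → φ is axiom T; it is valid on a frame exactly when R is reflexive. Such an R need not be reflexive, so not valid.

none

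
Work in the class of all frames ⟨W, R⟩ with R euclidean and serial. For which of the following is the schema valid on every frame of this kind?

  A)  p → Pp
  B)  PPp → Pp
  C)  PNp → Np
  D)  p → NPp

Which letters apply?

(A) p → Pp is the dual of axiom T, which corresponds to reflexivity. Such an R need not be reflexive — not valid.
(B) PPp → Pp is the dual of axiom 4, which corresponds to transitivity. Such an R need not be transitive — not valid.
(C) PNp → Np is the dual of axiom 5; it is valid on a frame exactly when R is euclidean. Every such R is euclidean, so valid.
(D) p → NPp (axiom B) characterises the symmetric frames. Such an R need not be symmetric — not valid.

C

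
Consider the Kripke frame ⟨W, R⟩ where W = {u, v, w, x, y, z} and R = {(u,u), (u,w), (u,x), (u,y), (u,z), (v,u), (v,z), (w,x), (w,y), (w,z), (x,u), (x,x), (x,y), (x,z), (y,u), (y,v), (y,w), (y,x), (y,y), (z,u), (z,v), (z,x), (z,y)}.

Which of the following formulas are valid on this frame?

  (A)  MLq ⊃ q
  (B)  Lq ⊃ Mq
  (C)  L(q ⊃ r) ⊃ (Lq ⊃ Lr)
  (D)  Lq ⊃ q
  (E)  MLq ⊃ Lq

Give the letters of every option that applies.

R is not reflexive: not v R v.
R is not symmetric: u R w but not w R u.
R is not euclidean: u R w and u R u but not w R u.
R is serial: every world has an R-successor.
(A) the dual of axiom B: valid iff R is symmetric. R is not symmetric — not valid.
(B) Lq ⊃ Mq (axiom D) characterises the serial frames. R is serial — valid.
(C) this is just K, valid on every normal frame.
(D) Lq ⊃ q is axiom T; it is valid on a frame exactly when R is reflexive. R is not reflexive, so not valid.
(E) MLq ⊃ Lq (the dual of axiom 5) characterises the euclidean frames. R is not euclidean — not valid.

B, C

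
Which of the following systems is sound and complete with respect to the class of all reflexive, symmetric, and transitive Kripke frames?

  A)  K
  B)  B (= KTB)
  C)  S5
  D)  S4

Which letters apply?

(A) K is determined by the class of arbitrary frames.
(B) B (= KTB) is determined by the class of reflexive and symmetric frames.
(C) S5 is determined by exactly this class.
(D) S4 is determined by the class of reflexive and transitive frames.

C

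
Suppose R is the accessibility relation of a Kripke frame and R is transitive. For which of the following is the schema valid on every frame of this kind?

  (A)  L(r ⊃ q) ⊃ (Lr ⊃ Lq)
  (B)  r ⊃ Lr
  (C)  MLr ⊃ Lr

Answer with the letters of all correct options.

(A) L(r ⊃ q) ⊃ (Lr ⊃ Lq) is the K axiom; it holds on all frames — valid.
(B) r ⊃ Lr (equivalent to ◇p→p) corresponds to R being a subset of the identity. Such an R need not be a subset of the identity, so not valid.
(C) MLr ⊃ Lr is the dual of axiom 5; it is valid on a frame exactly when R is euclidean. Such an R need not be euclidean, so not valid.

A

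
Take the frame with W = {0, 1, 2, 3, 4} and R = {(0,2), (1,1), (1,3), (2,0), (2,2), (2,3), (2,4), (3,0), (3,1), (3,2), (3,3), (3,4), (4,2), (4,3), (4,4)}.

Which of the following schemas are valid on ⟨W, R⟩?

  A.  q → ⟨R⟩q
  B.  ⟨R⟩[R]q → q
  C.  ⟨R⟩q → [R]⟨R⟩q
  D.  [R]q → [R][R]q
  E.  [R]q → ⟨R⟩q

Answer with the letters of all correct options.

E

R is not reflexive: not 0 R 0.
R is not symmetric: 3 R 0 but not 0 R 3.
R is not transitive: 0 R 2 and 2 R 0 but not 0 R 0.
R is not euclidean: 2 R 0 and 2 R 3 but not 0 R 3.
R is serial: every world has an R-successor.
(A) the dual of axiom T: valid iff R is reflexive. R is not reflexive — not valid.
(B) ⟨R⟩[R]q → q (the dual of axiom B) characterises the symmetric frames. R is not symmetric — not valid.
(C) ⟨R⟩q → [R]⟨R⟩q is axiom 5; it is valid on a frame exactly when R is euclidean. R is not euclidean, so not valid.
(D) axiom 4: valid iff R is transitive. R is not transitive — not valid.
(E) [R]q → ⟨R⟩q (axiom D) characterises the serial frames. R is serial — valid.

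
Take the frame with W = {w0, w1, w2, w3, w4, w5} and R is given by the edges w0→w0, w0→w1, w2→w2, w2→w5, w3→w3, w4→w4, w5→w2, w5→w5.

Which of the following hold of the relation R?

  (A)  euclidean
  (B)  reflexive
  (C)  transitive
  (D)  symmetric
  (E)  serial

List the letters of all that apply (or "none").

(A) not euclidean: w0 R w1 and w0 R w0 but not w1 R w0.
(B) not reflexive: not w1 R w1.
(C) transitive: R is closed under composition.
(D) not symmetric: w0 R w1 but not w1 R w0.
(E) not serial: w1 has no R-successor.

C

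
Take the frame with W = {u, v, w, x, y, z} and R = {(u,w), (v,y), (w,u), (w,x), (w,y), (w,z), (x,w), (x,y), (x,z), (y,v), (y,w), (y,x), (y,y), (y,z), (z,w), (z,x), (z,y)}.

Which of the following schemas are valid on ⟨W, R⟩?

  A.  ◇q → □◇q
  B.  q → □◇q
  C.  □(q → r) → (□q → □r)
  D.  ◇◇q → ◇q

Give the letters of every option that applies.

R is symmetric: every R-edge is matched by its reverse.
R is not transitive: u R w and w R u but not u R u.
R is not euclidean: w R u and w R x but not u R x.
(A) ◇q → □◇q (axiom 5) characterises the euclidean frames. R is not euclidean — not valid.
(B) axiom B: valid iff R is symmetric. R is symmetric — valid.
(C) □(q → r) → (□q → □r) is the K axiom; it holds on all frames — valid.
(D) ◇◇q → ◇q is the dual of axiom 4, which corresponds to transitivity. R is not transitive — not valid.

B, C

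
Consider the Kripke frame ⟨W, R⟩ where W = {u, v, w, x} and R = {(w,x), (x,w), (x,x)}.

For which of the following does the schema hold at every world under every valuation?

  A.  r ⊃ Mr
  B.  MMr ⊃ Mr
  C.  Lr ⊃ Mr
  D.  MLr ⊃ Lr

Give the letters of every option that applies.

R is not reflexive: not u R u.
R is not transitive: w R x and x R w but not w R w.
R is not euclidean: x R w and x R w but not w R w.
R is not serial: u has no R-successor.
(A) r ⊃ Mr (the dual of axiom T) characterises the reflexive frames. R is not reflexive — not valid.
(B) MMr ⊃ Mr is the dual of axiom 4, which corresponds to transitivity. R is not transitive — not valid.
(C) Lr ⊃ Mr (axiom D) characterises the serial frames. R is not serial — not valid.
(D) MLr ⊃ Lr is the dual of axiom 5, which corresponds to the euclidean property. R is not euclidean — not valid.

none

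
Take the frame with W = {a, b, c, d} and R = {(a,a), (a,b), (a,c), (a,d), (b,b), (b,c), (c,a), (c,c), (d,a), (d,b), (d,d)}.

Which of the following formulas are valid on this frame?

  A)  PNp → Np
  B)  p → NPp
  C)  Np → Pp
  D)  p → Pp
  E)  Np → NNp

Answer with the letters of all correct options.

C, D

R is reflexive: each world relates to itself.
R is not symmetric: a R b but not b R a.
R is not transitive: b R c and c R a but not b R a.
R is not euclidean: a R b and a R a but not b R a.
R is serial: every world has an R-successor.
(A) the dual of axiom 5: valid iff R is euclidean. R is not euclidean — not valid.
(B) p → NPp is axiom B, which corresponds to symmetry. R is not symmetric — not valid.
(C) Np → Pp is axiom D, which corresponds to seriality. R is serial — valid.
(D) the dual of axiom T: valid iff R is reflexive. R is reflexive — valid.
(E) axiom 4: valid iff R is transitive. R is not transitive — not valid.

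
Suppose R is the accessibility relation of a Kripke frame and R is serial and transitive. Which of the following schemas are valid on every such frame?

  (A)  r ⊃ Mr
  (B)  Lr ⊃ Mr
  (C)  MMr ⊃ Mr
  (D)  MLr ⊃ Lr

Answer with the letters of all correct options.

(A) r ⊃ Mr (the dual of axiom T) characterises the reflexive frames. Such an R need not be reflexive — not valid.
(B) Lr ⊃ Mr is axiom D, which corresponds to seriality. Every such R is serial — valid.
(C) MMr ⊃ Mr is the dual of axiom 4; it is valid on a frame exactly when R is transitive. Every such R is transitive, so valid.
(D) MLr ⊃ Lr is the dual of axiom 5, which corresponds to the euclidean property. Such an R need not be euclidean — not valid.

B, C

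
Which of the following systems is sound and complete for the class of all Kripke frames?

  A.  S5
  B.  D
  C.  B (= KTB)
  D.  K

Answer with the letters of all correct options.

D

(A) S5 is determined by the class of reflexive, symmetric, and transitive frames.
(B) D is determined by the class of serial frames.
(C) B (= KTB) is determined by the class of reflexive and symmetric frames.
(D) K is determined by exactly this class.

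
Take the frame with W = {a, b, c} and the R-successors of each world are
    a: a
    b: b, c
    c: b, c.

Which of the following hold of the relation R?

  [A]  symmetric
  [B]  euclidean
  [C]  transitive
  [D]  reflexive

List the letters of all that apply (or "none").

(A) symmetric: every R-edge is matched by its reverse.
(B) euclidean: any two R-successors of the same world are R-related.
(C) transitive: R is closed under composition.
(D) reflexive: each world relates to itself.

A, B, C, D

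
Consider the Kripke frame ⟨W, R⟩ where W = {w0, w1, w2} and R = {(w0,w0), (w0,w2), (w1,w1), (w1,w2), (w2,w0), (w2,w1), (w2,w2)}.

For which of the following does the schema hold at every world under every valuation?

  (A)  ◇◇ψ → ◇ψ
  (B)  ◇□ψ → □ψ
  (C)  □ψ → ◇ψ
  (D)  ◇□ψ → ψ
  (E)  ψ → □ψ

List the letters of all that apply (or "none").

R is symmetric: every R-edge is matched by its reverse.
R is not transitive: w0 R w2 and w2 R w1 but not w0 R w1.
R is not euclidean: w2 R w0 and w2 R w1 but not w0 R w1.
R is serial: every world has an R-successor.
R is not a subset of the identity: w0 R w2 with w0 ≠ w2.
(A) ◇◇ψ → ◇ψ is the dual of axiom 4, which corresponds to transitivity. R is not transitive — not valid.
(B) ◇□ψ → □ψ is the dual of axiom 5, which corresponds to the euclidean property. R is not euclidean — not valid.
(C) □ψ → ◇ψ is axiom D; it is valid on a frame exactly when R is serial. R is serial, so valid.
(D) ◇□ψ → ψ (the dual of axiom B) characterises the symmetric frames. R is symmetric — valid.
(E) ψ → □ψ is valid only on frames where every R-edge is a self-loop. Here R ⊄ identity — not valid.

C, D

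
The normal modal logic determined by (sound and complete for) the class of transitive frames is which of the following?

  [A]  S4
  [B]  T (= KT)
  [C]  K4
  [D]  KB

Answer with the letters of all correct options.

(A) S4 is determined by the class of reflexive and transitive frames.
(B) T (= KT) is determined by the class of reflexive frames.
(C) K4 is determined by exactly this class.
(D) KB is determined by the class of symmetric frames.

C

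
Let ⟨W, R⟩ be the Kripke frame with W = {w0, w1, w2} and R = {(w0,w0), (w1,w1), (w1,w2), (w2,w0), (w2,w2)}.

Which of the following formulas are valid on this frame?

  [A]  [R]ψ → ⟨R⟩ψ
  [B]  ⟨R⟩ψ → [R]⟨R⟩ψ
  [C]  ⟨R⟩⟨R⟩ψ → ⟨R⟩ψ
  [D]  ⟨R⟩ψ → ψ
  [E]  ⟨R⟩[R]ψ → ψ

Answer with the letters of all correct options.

R is not symmetric: w1 R w2 but not w2 R w1.
R is not transitive: w1 R w2 and w2 R w0 but not w1 R w0.
R is not euclidean: w1 R w2 and w1 R w1 but not w2 R w1.
R is serial: every world has an R-successor.
R is not a subset of the identity: w1 R w2 with w1 ≠ w2.
(A) axiom D: valid iff R is serial. R is serial — valid.
(B) axiom 5: valid iff R is euclidean. R is not euclidean — not valid.
(C) ⟨R⟩⟨R⟩ψ → ⟨R⟩ψ is the dual of axiom 4; it is valid on a frame exactly when R is transitive. R is not transitive, so not valid.
(D) ⟨R⟩ψ → ψ is valid only on frames where every R-edge is a self-loop. Here R ⊄ identity — not valid.
(E) ⟨R⟩[R]ψ → ψ (the dual of axiom B) characterises the symmetric frames. R is not symmetric — not valid.

A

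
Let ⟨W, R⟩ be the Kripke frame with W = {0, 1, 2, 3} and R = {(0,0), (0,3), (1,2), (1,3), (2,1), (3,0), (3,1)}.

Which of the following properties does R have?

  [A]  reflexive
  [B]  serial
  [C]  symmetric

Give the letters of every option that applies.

B, C

(A) not reflexive: not 1 R 1.
(B) serial: every world has an R-successor.
(C) symmetric: every R-edge is matched by its reverse.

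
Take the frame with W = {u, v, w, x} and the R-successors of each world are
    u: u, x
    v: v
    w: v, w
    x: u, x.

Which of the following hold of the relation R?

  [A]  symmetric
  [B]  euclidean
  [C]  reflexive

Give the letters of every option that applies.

(A) not symmetric: w R v but not v R w.
(B) not euclidean: w R v and w R w but not v R w.
(C) reflexive: each world relates to itself.

C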